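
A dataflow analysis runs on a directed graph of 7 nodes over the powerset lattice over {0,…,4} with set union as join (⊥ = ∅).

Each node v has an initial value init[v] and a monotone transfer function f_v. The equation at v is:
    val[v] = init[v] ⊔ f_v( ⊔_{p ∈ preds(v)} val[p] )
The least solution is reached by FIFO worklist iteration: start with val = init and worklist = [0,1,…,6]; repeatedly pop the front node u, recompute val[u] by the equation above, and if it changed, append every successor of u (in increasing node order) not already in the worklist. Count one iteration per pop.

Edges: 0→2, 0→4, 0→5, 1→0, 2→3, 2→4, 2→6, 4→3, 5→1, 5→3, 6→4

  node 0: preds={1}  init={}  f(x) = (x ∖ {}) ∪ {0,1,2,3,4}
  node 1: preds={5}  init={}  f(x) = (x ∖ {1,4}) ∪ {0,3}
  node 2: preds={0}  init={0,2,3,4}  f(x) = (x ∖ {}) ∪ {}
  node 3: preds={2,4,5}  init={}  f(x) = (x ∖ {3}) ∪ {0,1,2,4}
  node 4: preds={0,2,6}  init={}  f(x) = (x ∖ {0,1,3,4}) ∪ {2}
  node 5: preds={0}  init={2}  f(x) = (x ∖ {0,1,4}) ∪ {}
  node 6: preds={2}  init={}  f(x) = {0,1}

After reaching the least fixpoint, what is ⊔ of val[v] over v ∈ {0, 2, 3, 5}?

{0,1,2,3,4}

Iteration log — 11 steps:
  step 1. node 0  ⊔preds={}  new={0,1,2,3,4}  old={}  +wl: 
  step 2. node 1  ⊔preds={2}  new={0,2,3}  old={}  +wl: 0
  step 3. node 2  ⊔preds={0,1,2,3,4}  new={0,1,2,3,4}  old={0,2,3,4}  +wl: 
  step 4. node 3  ⊔preds={0,1,2,3,4}  new={0,1,2,4}  old={}  +wl: 
  step 5. node 4  ⊔preds={0,1,2,3,4}  new={2}  old={}  +wl: 3
  step 6. node 5  ⊔preds={0,1,2,3,4}  new={2,3}  old={2}  +wl: 1
  step 7. node 6  ⊔preds={0,1,2,3,4}  new={0,1}  old={}  +wl: 4
  step 8. node 0  ⊔preds={0,2,3}  new={0,1,2,3,4}  stable
  step 9. node 3  ⊔preds={0,1,2,3,4}  new={0,1,2,4}  stable
  step 10. node 1  ⊔preds={2,3}  new={0,2,3}  stable
  step 11. node 4  ⊔preds={0,1,2,3,4}  new={2}  stable

Least fixpoint reached:
  node 0: {0,1,2,3,4}
  node 1: {0,2,3}
  node 2: {0,1,2,3,4}
  node 3: {0,1,2,4}
  node 4: {2}
  node 5: {2,3}
  node 6: {0,1}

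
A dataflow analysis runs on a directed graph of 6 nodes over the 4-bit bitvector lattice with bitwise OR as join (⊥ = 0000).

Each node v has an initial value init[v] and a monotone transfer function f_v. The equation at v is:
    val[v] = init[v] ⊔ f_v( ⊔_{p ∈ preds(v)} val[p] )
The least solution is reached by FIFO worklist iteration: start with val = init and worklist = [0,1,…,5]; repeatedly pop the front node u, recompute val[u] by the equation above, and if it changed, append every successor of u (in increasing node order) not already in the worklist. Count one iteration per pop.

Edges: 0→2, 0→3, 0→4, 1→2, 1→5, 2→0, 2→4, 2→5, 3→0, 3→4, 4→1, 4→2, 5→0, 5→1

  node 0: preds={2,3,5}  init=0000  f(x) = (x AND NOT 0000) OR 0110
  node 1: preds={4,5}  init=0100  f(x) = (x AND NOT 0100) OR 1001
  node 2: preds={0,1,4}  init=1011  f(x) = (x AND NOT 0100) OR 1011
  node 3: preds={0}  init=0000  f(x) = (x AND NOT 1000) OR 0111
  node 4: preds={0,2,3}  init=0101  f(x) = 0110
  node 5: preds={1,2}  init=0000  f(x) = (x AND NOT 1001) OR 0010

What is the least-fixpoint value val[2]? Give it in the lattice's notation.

Iteration log — 10 steps:
  step 1. node 0  ⊔preds=1011  new=1111  old=0000  +wl: 
  step 2. node 1  ⊔preds=0101  new=1101  old=0100  +wl: 
  step 3. node 2  ⊔preds=1111  new=1011  stable
  step 4. node 3  ⊔preds=1111  new=0111  old=0000  +wl: 0
  step 5. node 4  ⊔preds=1111  new=0111  old=0101  +wl: 1,2
  step 6. node 5  ⊔preds=1111  new=0110  old=0000  +wl: 
  step 7. node 0  ⊔preds=1111  new=1111  stable
  step 8. node 1  ⊔preds=0111  new=1111  old=1101  +wl: 5
  step 9. node 2  ⊔preds=1111  new=1011  stable
  step 10. node 5  ⊔preds=1111  new=0110  stable

Least fixpoint reached:
  node 0: 1111
  node 1: 1111
  node 2: 1011
  node 3: 0111
  node 4: 0111
  node 5: 0110

1011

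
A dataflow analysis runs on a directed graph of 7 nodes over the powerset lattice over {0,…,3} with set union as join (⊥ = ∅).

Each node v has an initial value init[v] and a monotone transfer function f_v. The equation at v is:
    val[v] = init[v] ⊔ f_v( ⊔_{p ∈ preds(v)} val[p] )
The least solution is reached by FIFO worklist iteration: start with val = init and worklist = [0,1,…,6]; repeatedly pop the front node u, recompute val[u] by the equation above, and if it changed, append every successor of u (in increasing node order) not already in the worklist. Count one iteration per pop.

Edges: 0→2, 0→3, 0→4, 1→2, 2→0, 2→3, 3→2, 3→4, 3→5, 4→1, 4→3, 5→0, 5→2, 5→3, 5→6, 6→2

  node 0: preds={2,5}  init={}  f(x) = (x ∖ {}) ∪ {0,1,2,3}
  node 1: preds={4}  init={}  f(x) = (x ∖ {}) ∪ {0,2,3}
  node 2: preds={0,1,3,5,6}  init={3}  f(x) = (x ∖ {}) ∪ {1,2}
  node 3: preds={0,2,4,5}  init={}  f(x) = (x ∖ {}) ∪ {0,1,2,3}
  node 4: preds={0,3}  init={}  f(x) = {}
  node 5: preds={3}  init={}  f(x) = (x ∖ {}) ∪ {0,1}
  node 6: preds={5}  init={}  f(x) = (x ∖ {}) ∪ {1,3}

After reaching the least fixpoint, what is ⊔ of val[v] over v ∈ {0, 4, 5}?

Trace (10 dequeues):
  [1] u=0 | in {3} | out {0,1,2,3} | prev {} | push {}
  [2] u=1 | in {} | out {0,2,3} | prev {} | push {}
  [3] u=2 | in {0,1,2,3} | out {0,1,2,3} | prev {3} | push {0}
  [4] u=3 | in {0,1,2,3} | out {0,1,2,3} | prev {} | push {2}
  [5] u=4 | in {0,1,2,3} | out {} | ==
  [6] u=5 | in {0,1,2,3} | out {0,1,2,3} | prev {} | push {3}
  [7] u=6 | in {0,1,2,3} | out {0,1,2,3} | prev {} | push {}
  [8] u=0 | in {0,1,2,3} | out {0,1,2,3} | ==
  [9] u=2 | in {0,1,2,3} | out {0,1,2,3} | ==
  [10] u=3 | in {0,1,2,3} | out {0,1,2,3} | ==

Converged values:
  [0] {0,1,2,3}
  [1] {0,2,3}
  [2] {0,1,2,3}
  [3] {0,1,2,3}
  [4] {}
  [5] {0,1,2,3}
  [6] {0,1,2,3}

{0,1,2,3}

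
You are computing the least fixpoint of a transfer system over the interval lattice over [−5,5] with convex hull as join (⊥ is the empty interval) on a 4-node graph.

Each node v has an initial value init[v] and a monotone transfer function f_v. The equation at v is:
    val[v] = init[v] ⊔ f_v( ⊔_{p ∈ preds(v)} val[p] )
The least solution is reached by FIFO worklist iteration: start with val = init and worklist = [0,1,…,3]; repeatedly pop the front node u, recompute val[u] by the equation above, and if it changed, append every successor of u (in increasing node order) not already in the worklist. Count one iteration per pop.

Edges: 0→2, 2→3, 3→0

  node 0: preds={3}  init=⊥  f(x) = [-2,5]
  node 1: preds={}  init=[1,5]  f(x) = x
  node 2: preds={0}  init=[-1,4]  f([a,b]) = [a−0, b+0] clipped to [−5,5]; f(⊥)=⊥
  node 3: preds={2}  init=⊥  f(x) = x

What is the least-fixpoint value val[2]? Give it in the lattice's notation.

[-2,5]

Worklist (5 pops):
  #1 pop 0: in=⊥ → [-2,5] (was ⊥); enqueue []
  #2 pop 1: in=⊥ → [1,5] (no change)
  #3 pop 2: in=[-2,5] → [-2,5] (was [-1,4]); enqueue []
  #4 pop 3: in=[-2,5] → [-2,5] (was ⊥); enqueue [0]
  #5 pop 0: in=[-2,5] → [-2,5] (no change)

Fixpoint:
  val[0] = [-2,5]
  val[1] = [1,5]
  val[2] = [-2,5]
  val[3] = [-2,5]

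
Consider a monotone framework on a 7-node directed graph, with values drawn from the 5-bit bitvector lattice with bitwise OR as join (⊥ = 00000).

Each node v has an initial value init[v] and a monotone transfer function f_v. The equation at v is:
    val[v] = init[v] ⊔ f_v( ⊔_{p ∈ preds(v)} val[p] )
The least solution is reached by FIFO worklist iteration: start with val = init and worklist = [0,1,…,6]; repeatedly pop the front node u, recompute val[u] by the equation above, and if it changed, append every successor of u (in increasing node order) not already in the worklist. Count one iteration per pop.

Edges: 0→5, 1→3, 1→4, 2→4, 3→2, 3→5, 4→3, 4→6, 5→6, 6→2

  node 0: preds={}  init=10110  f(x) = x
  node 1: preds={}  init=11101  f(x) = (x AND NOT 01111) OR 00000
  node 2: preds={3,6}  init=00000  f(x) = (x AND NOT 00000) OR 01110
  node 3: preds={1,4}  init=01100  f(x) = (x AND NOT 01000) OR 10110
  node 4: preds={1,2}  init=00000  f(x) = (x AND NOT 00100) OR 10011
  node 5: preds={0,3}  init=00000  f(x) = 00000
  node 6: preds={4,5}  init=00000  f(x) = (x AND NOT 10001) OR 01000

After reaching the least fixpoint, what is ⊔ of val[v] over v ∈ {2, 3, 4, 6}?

Iteration log — 10 steps:
  step 1. node 0  ⊔preds=00000  new=10110  stable
  step 2. node 1  ⊔preds=00000  new=11101  stable
  step 3. node 2  ⊔preds=01100  new=01110  old=00000  +wl: 
  step 4. node 3  ⊔preds=11101  new=11111  old=01100  +wl: 2
  step 5. node 4  ⊔preds=11111  new=11011  old=00000  +wl: 3
  step 6. node 5  ⊔preds=11111  new=00000  stable
  step 7. node 6  ⊔preds=11011  new=01010  old=00000  +wl: 
  step 8. node 2  ⊔preds=11111  new=11111  old=01110  +wl: 4
  step 9. node 3  ⊔preds=11111  new=11111  stable
  step 10. node 4  ⊔preds=11111  new=11011  stable

Least fixpoint reached:
  node 0: 10110
  node 1: 11101
  node 2: 11111
  node 3: 11111
  node 4: 11011
  node 5: 00000
  node 6: 01010

11111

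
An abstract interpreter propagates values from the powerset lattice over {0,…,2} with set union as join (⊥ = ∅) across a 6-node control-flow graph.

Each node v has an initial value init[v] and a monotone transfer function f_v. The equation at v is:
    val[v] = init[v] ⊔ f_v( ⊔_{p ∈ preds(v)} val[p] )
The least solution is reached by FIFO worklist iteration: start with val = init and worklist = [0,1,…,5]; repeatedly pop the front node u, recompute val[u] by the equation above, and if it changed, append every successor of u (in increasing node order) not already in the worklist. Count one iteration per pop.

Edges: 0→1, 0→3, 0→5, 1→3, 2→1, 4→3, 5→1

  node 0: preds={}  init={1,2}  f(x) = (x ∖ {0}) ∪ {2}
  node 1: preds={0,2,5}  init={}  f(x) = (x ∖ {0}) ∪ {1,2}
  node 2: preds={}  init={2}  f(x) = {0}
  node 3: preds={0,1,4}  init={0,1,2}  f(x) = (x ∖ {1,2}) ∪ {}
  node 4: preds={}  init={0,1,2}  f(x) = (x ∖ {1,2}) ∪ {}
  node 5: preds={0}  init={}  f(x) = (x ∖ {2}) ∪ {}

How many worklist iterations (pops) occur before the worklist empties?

7

Trace (7 dequeues):
  [1] u=0 | in {} | out {1,2} | ==
  [2] u=1 | in {1,2} | out {1,2} | prev {} | push {}
  [3] u=2 | in {} | out {0,2} | prev {2} | push {1}
  [4] u=3 | in {0,1,2} | out {0,1,2} | ==
  [5] u=4 | in {} | out {0,1,2} | ==
  [6] u=5 | in {1,2} | out {1} | prev {} | push {}
  [7] u=1 | in {0,1,2} | out {1,2} | ==

Converged values:
  [0] {1,2}
  [1] {1,2}
  [2] {0,2}
  [3] {0,1,2}
  [4] {0,1,2}
  [5] {1}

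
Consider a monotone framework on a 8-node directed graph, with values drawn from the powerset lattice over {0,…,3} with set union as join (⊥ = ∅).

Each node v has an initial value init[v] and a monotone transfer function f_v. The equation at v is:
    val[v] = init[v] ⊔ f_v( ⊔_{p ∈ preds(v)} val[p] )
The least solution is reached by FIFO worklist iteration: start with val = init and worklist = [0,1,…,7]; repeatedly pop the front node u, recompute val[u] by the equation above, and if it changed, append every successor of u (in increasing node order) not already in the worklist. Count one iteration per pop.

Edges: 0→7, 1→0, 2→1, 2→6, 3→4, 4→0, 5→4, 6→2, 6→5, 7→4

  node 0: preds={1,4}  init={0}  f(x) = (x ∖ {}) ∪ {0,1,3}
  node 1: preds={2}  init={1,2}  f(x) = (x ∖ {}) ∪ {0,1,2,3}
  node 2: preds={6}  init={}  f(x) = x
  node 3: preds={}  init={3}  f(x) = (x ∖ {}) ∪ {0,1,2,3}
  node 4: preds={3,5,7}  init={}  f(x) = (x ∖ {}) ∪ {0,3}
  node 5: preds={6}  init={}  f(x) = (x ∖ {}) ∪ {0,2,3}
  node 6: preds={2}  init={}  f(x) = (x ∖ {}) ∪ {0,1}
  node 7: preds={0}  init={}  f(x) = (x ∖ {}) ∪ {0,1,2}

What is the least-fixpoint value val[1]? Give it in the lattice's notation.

{0,1,2,3}

Iteration log — 15 steps:
  step 1. node 0  ⊔preds={1,2}  new={0,1,2,3}  old={0}  +wl: 
  step 2. node 1  ⊔preds={}  new={0,1,2,3}  old={1,2}  +wl: 0
  step 3. node 2  ⊔preds={}  new={}  stable
  step 4. node 3  ⊔preds={}  new={0,1,2,3}  old={3}  +wl: 
  step 5. node 4  ⊔preds={0,1,2,3}  new={0,1,2,3}  old={}  +wl: 
  step 6. node 5  ⊔preds={}  new={0,2,3}  old={}  +wl: 4
  step 7. node 6  ⊔preds={}  new={0,1}  old={}  +wl: 2,5
  step 8. node 7  ⊔preds={0,1,2,3}  new={0,1,2,3}  old={}  +wl: 
  step 9. node 0  ⊔preds={0,1,2,3}  new={0,1,2,3}  stable
  step 10. node 4  ⊔preds={0,1,2,3}  new={0,1,2,3}  stable
  step 11. node 2  ⊔preds={0,1}  new={0,1}  old={}  +wl: 1,6
  step 12. node 5  ⊔preds={0,1}  new={0,1,2,3}  old={0,2,3}  +wl: 4
  step 13. node 1  ⊔preds={0,1}  new={0,1,2,3}  stable
  step 14. node 6  ⊔preds={0,1}  new={0,1}  stable
  step 15. node 4  ⊔preds={0,1,2,3}  new={0,1,2,3}  stable

Least fixpoint reached:
  node 0: {0,1,2,3}
  node 1: {0,1,2,3}
  node 2: {0,1}
  node 3: {0,1,2,3}
  node 4: {0,1,2,3}
  node 5: {0,1,2,3}
  node 6: {0,1}
  node 7: {0,1,2,3}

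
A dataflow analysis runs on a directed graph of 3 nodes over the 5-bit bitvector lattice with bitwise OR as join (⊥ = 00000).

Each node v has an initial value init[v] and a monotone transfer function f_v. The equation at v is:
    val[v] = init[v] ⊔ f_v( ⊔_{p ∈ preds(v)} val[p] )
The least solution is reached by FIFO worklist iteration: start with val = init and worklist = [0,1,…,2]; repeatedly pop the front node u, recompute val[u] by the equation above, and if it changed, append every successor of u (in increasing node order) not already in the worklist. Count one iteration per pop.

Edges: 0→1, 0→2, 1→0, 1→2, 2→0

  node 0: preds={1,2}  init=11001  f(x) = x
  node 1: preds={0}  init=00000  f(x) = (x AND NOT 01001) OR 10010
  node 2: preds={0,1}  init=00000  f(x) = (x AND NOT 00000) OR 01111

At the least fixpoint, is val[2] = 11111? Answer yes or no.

yes

Worklist (7 pops):
  #1 pop 0: in=00000 → 11001 (no change)
  #2 pop 1: in=11001 → 10010 (was 00000); enqueue [0]
  #3 pop 2: in=11011 → 11111 (was 00000); enqueue []
  #4 pop 0: in=11111 → 11111 (was 11001); enqueue [1,2]
  #5 pop 1: in=11111 → 10110 (was 10010); enqueue [0]
  #6 pop 2: in=11111 → 11111 (no change)
  #7 pop 0: in=11111 → 11111 (no change)

Fixpoint:
  val[0] = 11111
  val[1] = 10110
  val[2] = 11111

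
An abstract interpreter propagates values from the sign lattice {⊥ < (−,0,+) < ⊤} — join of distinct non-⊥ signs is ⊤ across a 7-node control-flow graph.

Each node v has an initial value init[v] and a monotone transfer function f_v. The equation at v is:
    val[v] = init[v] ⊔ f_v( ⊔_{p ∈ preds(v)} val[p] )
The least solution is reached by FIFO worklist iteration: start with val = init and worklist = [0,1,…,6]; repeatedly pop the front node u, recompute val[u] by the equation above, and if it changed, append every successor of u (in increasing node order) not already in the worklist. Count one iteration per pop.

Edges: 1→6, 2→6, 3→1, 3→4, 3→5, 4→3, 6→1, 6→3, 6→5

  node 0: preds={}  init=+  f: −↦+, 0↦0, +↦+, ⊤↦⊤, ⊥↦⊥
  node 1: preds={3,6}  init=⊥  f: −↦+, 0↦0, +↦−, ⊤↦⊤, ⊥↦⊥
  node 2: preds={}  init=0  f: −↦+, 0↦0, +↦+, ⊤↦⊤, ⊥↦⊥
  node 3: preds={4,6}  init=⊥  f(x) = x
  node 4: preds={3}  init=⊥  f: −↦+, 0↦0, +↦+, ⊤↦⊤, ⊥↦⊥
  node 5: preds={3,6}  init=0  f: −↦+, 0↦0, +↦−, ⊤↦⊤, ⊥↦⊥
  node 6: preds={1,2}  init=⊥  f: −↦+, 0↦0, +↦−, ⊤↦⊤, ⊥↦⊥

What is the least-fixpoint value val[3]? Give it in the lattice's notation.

0

Worklist (14 pops):
  #1 pop 0: in=⊥ → + (no change)
  #2 pop 1: in=⊥ → ⊥ (no change)
  #3 pop 2: in=⊥ → 0 (no change)
  #4 pop 3: in=⊥ → ⊥ (no change)
  #5 pop 4: in=⊥ → ⊥ (no change)
  #6 pop 5: in=⊥ → 0 (no change)
  #7 pop 6: in=0 → 0 (was ⊥); enqueue [1,3,5]
  #8 pop 1: in=0 → 0 (was ⊥); enqueue [6]
  #9 pop 3: in=0 → 0 (was ⊥); enqueue [1,4]
  #10 pop 5: in=0 → 0 (no change)
  #11 pop 6: in=0 → 0 (no change)
  #12 pop 1: in=0 → 0 (no change)
  #13 pop 4: in=0 → 0 (was ⊥); enqueue [3]
  #14 pop 3: in=0 → 0 (no change)

Fixpoint:
  val[0] = +
  val[1] = 0
  val[2] = 0
  val[3] = 0
  val[4] = 0
  val[5] = 0
  val[6] = 0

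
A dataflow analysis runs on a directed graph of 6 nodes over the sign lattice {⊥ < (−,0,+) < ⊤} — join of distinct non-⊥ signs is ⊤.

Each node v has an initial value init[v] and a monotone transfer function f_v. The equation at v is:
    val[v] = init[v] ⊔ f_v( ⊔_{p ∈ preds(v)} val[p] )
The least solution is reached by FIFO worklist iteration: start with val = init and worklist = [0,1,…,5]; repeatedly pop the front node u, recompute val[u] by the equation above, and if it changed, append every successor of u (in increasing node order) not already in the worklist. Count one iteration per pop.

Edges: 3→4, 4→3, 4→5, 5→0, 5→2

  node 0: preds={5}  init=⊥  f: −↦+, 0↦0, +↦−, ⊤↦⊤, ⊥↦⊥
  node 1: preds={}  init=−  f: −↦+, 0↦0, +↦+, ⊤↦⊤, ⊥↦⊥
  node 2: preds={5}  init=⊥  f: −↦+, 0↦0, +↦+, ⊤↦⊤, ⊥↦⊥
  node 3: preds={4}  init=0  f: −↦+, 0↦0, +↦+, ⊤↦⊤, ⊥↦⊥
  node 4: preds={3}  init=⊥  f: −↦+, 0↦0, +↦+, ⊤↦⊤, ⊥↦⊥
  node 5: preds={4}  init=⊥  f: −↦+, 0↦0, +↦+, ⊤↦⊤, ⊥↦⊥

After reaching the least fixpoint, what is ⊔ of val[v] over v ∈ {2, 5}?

Worklist (9 pops):
  #1 pop 0: in=⊥ → ⊥ (no change)
  #2 pop 1: in=⊥ → − (no change)
  #3 pop 2: in=⊥ → ⊥ (no change)
  #4 pop 3: in=⊥ → 0 (no change)
  #5 pop 4: in=0 → 0 (was ⊥); enqueue [3]
  #6 pop 5: in=0 → 0 (was ⊥); enqueue [0,2]
  #7 pop 3: in=0 → 0 (no change)
  #8 pop 0: in=0 → 0 (was ⊥); enqueue []
  #9 pop 2: in=0 → 0 (was ⊥); enqueue []

Fixpoint:
  val[0] = 0
  val[1] = −
  val[2] = 0
  val[3] = 0
  val[4] = 0
  val[5] = 0

0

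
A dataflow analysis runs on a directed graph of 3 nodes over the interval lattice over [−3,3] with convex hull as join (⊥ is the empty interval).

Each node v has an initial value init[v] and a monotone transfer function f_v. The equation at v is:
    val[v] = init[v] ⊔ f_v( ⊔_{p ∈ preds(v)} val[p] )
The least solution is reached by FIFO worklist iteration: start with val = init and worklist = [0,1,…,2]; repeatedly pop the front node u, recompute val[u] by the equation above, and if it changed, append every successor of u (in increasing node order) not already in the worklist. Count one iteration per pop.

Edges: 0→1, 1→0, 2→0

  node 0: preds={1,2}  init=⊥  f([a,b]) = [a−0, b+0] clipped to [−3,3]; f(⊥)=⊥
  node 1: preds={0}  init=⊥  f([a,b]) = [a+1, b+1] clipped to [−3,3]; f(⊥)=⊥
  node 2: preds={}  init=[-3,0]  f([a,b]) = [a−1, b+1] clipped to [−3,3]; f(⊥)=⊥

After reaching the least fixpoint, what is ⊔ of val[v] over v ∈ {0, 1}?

[-3,3]

Iteration log — 9 steps:
  step 1. node 0  ⊔preds=[-3,0]  new=[-3,0]  old=⊥  +wl: 
  step 2. node 1  ⊔preds=[-3,0]  new=[-2,1]  old=⊥  +wl: 0
  step 3. node 2  ⊔preds=⊥  new=[-3,0]  stable
  step 4. node 0  ⊔preds=[-3,1]  new=[-3,1]  old=[-3,0]  +wl: 1
  step 5. node 1  ⊔preds=[-3,1]  new=[-2,2]  old=[-2,1]  +wl: 0
  step 6. node 0  ⊔preds=[-3,2]  new=[-3,2]  old=[-3,1]  +wl: 1
  step 7. node 1  ⊔preds=[-3,2]  new=[-2,3]  old=[-2,2]  +wl: 0
  step 8. node 0  ⊔preds=[-3,3]  new=[-3,3]  old=[-3,2]  +wl: 1
  step 9. node 1  ⊔preds=[-3,3]  new=[-2,3]  stable

Least fixpoint reached:
  node 0: [-3,3]
  node 1: [-2,3]
  node 2: [-3,0]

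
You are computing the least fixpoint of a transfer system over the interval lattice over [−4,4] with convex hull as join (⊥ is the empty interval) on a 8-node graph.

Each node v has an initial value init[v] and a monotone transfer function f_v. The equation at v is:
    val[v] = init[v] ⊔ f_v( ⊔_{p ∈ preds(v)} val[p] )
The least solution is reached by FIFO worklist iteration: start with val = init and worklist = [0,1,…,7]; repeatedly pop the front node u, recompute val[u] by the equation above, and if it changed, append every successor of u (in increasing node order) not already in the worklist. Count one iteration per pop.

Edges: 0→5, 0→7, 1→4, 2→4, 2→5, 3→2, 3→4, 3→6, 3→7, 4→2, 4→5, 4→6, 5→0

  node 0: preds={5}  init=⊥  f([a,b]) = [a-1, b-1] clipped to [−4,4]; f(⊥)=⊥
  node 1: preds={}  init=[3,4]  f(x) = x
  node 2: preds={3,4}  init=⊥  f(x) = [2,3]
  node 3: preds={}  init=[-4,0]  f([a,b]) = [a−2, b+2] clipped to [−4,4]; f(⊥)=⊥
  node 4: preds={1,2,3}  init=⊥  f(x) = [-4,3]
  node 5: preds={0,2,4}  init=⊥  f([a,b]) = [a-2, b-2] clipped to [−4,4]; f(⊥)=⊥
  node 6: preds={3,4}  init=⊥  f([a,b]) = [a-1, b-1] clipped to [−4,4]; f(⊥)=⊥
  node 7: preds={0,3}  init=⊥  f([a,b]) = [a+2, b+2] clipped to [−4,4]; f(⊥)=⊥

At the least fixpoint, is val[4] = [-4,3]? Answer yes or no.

Trace (12 dequeues):
  [1] u=0 | in ⊥ | out ⊥ | ==
  [2] u=1 | in ⊥ | out [3,4] | ==
  [3] u=2 | in [-4,0] | out [2,3] | prev ⊥ | push {}
  [4] u=3 | in ⊥ | out [-4,0] | ==
  [5] u=4 | in [-4,4] | out [-4,3] | prev ⊥ | push {2}
  [6] u=5 | in [-4,3] | out [-4,1] | prev ⊥ | push {0}
  [7] u=6 | in [-4,3] | out [-4,2] | prev ⊥ | push {}
  [8] u=7 | in [-4,0] | out [-2,2] | prev ⊥ | push {}
  [9] u=2 | in [-4,3] | out [2,3] | ==
  [10] u=0 | in [-4,1] | out [-4,0] | prev ⊥ | push {5,7}
  [11] u=5 | in [-4,3] | out [-4,1] | ==
  [12] u=7 | in [-4,0] | out [-2,2] | ==

Converged values:
  [0] [-4,0]
  [1] [3,4]
  [2] [2,3]
  [3] [-4,0]
  [4] [-4,3]
  [5] [-4,1]
  [6] [-4,2]
  [7] [-2,2]

yes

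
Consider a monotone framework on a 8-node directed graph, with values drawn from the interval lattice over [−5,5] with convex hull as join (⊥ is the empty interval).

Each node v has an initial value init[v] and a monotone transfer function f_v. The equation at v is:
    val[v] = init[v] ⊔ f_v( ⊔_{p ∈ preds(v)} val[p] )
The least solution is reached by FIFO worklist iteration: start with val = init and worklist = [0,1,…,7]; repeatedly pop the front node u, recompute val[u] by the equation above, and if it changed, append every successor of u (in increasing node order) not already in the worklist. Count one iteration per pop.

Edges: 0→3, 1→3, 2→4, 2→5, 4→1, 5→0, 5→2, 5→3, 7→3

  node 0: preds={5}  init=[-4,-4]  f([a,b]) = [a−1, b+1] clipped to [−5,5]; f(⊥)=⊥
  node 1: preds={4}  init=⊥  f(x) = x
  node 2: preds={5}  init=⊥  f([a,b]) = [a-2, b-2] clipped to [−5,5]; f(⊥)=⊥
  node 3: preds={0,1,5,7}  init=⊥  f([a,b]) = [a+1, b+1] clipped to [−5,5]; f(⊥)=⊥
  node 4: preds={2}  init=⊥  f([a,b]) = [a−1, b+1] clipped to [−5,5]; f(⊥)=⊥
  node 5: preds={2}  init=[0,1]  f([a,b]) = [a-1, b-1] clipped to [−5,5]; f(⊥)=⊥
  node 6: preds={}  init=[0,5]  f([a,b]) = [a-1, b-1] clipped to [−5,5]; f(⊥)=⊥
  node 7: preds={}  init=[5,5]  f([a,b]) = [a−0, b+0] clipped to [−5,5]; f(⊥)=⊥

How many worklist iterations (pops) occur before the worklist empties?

Worklist (18 pops):
  #1 pop 0: in=[0,1] → [-4,2] (was [-4,-4]); enqueue []
  #2 pop 1: in=⊥ → ⊥ (no change)
  #3 pop 2: in=[0,1] → [-2,-1] (was ⊥); enqueue []
  #4 pop 3: in=[-4,5] → [-3,5] (was ⊥); enqueue []
  #5 pop 4: in=[-2,-1] → [-3,0] (was ⊥); enqueue [1]
  #6 pop 5: in=[-2,-1] → [-3,1] (was [0,1]); enqueue [0,2,3]
  #7 pop 6: in=⊥ → [0,5] (no change)
  #8 pop 7: in=⊥ → [5,5] (no change)
  #9 pop 1: in=[-3,0] → [-3,0] (was ⊥); enqueue []
  #10 pop 0: in=[-3,1] → [-4,2] (no change)
  #11 pop 2: in=[-3,1] → [-5,-1] (was [-2,-1]); enqueue [4,5]
  #12 pop 3: in=[-4,5] → [-3,5] (no change)
  #13 pop 4: in=[-5,-1] → [-5,0] (was [-3,0]); enqueue [1]
  #14 pop 5: in=[-5,-1] → [-5,1] (was [-3,1]); enqueue [0,2,3]
  #15 pop 1: in=[-5,0] → [-5,0] (was [-3,0]); enqueue []
  #16 pop 0: in=[-5,1] → [-5,2] (was [-4,2]); enqueue []
  #17 pop 2: in=[-5,1] → [-5,-1] (no change)
  #18 pop 3: in=[-5,5] → [-4,5] (was [-3,5]); enqueue []

Fixpoint:
  val[0] = [-5,2]
  val[1] = [-5,0]
  val[2] = [-5,-1]
  val[3] = [-4,5]
  val[4] = [-5,0]
  val[5] = [-5,1]
  val[6] = [0,5]
  val[7] = [5,5]

18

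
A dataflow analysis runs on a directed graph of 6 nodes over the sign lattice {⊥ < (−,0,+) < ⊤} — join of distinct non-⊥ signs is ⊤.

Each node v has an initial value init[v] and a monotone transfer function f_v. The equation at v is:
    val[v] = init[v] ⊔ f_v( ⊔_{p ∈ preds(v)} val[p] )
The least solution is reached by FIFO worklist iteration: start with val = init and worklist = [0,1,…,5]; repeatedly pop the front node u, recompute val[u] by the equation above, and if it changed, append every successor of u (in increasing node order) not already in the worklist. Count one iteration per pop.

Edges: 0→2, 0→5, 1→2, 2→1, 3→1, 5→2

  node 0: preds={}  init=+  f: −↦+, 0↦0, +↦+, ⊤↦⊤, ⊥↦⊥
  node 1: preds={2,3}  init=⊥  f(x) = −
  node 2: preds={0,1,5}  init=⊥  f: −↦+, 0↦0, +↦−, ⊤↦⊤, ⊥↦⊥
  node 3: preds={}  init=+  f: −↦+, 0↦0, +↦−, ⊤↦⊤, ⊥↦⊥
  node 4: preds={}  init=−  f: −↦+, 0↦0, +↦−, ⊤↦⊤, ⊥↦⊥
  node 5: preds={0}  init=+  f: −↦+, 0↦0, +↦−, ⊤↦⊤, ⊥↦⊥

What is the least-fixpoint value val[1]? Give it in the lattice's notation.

−

Iteration log — 8 steps:
  step 1. node 0  ⊔preds=⊥  new=+  stable
  step 2. node 1  ⊔preds=+  new=−  old=⊥  +wl: 
  step 3. node 2  ⊔preds=⊤  new=⊤  old=⊥  +wl: 1
  step 4. node 3  ⊔preds=⊥  new=+  stable
  step 5. node 4  ⊔preds=⊥  new=−  stable
  step 6. node 5  ⊔preds=+  new=⊤  old=+  +wl: 2
  step 7. node 1  ⊔preds=⊤  new=−  stable
  step 8. node 2  ⊔preds=⊤  new=⊤  stable

Least fixpoint reached:
  node 0: +
  node 1: −
  node 2: ⊤
  node 3: +
  node 4: −
  node 5: ⊤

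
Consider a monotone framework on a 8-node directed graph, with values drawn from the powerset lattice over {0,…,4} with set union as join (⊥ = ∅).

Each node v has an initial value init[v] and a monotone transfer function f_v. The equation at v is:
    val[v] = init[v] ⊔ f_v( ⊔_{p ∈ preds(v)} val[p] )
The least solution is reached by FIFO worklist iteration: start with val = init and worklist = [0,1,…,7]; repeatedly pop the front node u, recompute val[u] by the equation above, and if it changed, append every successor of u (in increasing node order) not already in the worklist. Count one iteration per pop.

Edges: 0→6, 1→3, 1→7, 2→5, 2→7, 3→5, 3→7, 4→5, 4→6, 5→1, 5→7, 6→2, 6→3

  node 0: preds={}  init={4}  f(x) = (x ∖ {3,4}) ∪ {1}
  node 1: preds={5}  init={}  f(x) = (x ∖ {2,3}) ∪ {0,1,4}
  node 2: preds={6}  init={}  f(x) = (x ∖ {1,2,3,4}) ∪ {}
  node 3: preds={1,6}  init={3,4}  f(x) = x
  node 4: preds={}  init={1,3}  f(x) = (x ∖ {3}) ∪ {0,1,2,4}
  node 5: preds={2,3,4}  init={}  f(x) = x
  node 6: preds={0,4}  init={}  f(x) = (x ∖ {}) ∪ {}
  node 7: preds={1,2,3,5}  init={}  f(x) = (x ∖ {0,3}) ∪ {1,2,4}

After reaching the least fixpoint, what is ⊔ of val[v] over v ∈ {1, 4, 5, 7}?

Trace (13 dequeues):
  [1] u=0 | in {} | out {1,4} | prev {4} | push {}
  [2] u=1 | in {} | out {0,1,4} | prev {} | push {}
  [3] u=2 | in {} | out {} | ==
  [4] u=3 | in {0,1,4} | out {0,1,3,4} | prev {3,4} | push {}
  [5] u=4 | in {} | out {0,1,2,3,4} | prev {1,3} | push {}
  [6] u=5 | in {0,1,2,3,4} | out {0,1,2,3,4} | prev {} | push {1}
  [7] u=6 | in {0,1,2,3,4} | out {0,1,2,3,4} | prev {} | push {2,3}
  [8] u=7 | in {0,1,2,3,4} | out {1,2,4} | prev {} | push {}
  [9] u=1 | in {0,1,2,3,4} | out {0,1,4} | ==
  [10] u=2 | in {0,1,2,3,4} | out {0} | prev {} | push {5,7}
  [11] u=3 | in {0,1,2,3,4} | out {0,1,2,3,4} | prev {0,1,3,4} | push {}
  [12] u=5 | in {0,1,2,3,4} | out {0,1,2,3,4} | ==
  [13] u=7 | in {0,1,2,3,4} | out {1,2,4} | ==

Converged values:
  [0] {1,4}
  [1] {0,1,4}
  [2] {0}
  [3] {0,1,2,3,4}
  [4] {0,1,2,3,4}
  [5] {0,1,2,3,4}
  [6] {0,1,2,3,4}
  [7] {1,2,4}

{0,1,2,3,4}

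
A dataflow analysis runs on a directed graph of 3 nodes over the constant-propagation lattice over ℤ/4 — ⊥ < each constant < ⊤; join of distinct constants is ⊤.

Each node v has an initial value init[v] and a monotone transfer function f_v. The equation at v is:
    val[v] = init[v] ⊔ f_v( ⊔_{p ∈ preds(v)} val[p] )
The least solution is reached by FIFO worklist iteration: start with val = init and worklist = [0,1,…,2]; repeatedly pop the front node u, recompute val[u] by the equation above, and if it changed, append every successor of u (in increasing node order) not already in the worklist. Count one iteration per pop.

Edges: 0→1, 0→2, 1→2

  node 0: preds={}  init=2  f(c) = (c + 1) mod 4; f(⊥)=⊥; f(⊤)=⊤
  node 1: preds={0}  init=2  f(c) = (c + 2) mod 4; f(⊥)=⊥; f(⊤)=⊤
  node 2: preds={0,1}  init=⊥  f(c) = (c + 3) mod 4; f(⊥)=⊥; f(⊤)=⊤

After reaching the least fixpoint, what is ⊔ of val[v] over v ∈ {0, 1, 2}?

Trace (3 dequeues):
  [1] u=0 | in ⊥ | out 2 | ==
  [2] u=1 | in 2 | out ⊤ | prev 2 | push {}
  [3] u=2 | in ⊤ | out ⊤ | prev ⊥ | push {}

Converged values:
  [0] 2
  [1] ⊤
  [2] ⊤

⊤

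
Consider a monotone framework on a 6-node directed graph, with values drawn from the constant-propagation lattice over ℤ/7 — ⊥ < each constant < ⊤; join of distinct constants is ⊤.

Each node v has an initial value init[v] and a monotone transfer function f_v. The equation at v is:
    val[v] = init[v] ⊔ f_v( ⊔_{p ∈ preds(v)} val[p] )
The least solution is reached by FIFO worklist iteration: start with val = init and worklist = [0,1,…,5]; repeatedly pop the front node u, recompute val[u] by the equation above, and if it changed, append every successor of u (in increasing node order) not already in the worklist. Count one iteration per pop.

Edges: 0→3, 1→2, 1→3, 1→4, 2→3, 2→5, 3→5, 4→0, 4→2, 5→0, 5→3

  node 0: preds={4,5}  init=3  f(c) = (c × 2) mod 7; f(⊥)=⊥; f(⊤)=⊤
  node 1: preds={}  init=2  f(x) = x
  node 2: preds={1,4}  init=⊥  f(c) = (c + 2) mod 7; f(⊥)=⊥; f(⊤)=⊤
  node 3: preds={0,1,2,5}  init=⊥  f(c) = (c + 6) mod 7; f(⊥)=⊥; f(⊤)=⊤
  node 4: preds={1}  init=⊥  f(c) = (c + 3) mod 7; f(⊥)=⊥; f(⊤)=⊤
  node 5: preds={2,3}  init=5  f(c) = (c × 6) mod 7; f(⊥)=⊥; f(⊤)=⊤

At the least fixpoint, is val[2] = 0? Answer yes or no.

no

Trace (10 dequeues):
  [1] u=0 | in 5 | out 3 | ==
  [2] u=1 | in ⊥ | out 2 | ==
  [3] u=2 | in 2 | out 4 | prev ⊥ | push {}
  [4] u=3 | in ⊤ | out ⊤ | prev ⊥ | push {}
  [5] u=4 | in 2 | out 5 | prev ⊥ | push {0,2}
  [6] u=5 | in ⊤ | out ⊤ | prev 5 | push {3}
  [7] u=0 | in ⊤ | out ⊤ | prev 3 | push {}
  [8] u=2 | in ⊤ | out ⊤ | prev 4 | push {5}
  [9] u=3 | in ⊤ | out ⊤ | ==
  [10] u=5 | in ⊤ | out ⊤ | ==

Converged values:
  [0] ⊤
  [1] 2
  [2] ⊤
  [3] ⊤
  [4] 5
  [5] ⊤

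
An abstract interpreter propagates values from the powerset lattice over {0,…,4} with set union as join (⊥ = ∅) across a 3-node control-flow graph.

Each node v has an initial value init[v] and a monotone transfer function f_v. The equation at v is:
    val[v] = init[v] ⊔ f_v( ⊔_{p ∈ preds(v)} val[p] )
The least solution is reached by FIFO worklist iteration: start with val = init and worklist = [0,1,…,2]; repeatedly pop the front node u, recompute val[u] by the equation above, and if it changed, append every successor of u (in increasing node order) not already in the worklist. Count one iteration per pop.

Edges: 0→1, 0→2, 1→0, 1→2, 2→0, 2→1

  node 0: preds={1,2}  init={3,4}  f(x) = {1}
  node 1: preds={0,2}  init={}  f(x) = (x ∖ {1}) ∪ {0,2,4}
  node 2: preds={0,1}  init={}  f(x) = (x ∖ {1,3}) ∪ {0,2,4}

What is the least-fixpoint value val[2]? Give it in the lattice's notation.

{0,2,4}

Iteration log — 5 steps:
  step 1. node 0  ⊔preds={}  new={1,3,4}  old={3,4}  +wl: 
  step 2. node 1  ⊔preds={1,3,4}  new={0,2,3,4}  old={}  +wl: 0
  step 3. node 2  ⊔preds={0,1,2,3,4}  new={0,2,4}  old={}  +wl: 1
  step 4. node 0  ⊔preds={0,2,3,4}  new={1,3,4}  stable
  step 5. node 1  ⊔preds={0,1,2,3,4}  new={0,2,3,4}  stable

Least fixpoint reached:
  node 0: {1,3,4}
  node 1: {0,2,3,4}
  node 2: {0,2,4}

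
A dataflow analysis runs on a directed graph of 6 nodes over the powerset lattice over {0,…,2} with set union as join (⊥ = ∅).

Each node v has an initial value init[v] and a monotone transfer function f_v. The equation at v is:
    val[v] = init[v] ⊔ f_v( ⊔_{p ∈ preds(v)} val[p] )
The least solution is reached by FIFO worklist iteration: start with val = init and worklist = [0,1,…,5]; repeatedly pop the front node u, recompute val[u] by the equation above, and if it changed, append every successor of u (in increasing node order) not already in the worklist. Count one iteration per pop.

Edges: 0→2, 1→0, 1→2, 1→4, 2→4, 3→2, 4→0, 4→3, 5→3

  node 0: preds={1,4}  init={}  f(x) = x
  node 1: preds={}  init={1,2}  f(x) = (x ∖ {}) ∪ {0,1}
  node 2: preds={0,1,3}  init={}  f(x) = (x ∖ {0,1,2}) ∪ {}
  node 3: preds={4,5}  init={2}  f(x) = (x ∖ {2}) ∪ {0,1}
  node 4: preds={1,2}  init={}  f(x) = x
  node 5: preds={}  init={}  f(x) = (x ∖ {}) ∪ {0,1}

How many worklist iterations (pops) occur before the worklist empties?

9

Iteration log — 9 steps:
  step 1. node 0  ⊔preds={1,2}  new={1,2}  old={}  +wl: 
  step 2. node 1  ⊔preds={}  new={0,1,2}  old={1,2}  +wl: 0
  step 3. node 2  ⊔preds={0,1,2}  new={}  stable
  step 4. node 3  ⊔preds={}  new={0,1,2}  old={2}  +wl: 2
  step 5. node 4  ⊔preds={0,1,2}  new={0,1,2}  old={}  +wl: 3
  step 6. node 5  ⊔preds={}  new={0,1}  old={}  +wl: 
  step 7. node 0  ⊔preds={0,1,2}  new={0,1,2}  old={1,2}  +wl: 
  step 8. node 2  ⊔preds={0,1,2}  new={}  stable
  step 9. node 3  ⊔preds={0,1,2}  new={0,1,2}  stable

Least fixpoint reached:
  node 0: {0,1,2}
  node 1: {0,1,2}
  node 2: {}
  node 3: {0,1,2}
  node 4: {0,1,2}
  node 5: {0,1}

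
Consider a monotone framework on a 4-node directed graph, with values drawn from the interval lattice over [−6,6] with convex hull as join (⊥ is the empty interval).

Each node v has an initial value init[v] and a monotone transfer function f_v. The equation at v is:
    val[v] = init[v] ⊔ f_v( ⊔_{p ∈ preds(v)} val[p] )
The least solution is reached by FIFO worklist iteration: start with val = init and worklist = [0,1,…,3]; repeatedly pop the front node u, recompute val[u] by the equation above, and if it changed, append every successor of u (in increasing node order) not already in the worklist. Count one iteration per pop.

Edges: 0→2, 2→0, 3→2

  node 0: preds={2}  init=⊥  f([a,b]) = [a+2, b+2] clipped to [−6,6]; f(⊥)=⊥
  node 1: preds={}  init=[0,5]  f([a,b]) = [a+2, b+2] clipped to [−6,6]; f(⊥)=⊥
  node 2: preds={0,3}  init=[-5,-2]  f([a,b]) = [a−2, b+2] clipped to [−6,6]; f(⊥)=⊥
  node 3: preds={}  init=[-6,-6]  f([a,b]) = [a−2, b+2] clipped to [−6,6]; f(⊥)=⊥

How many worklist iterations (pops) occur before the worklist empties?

8

Trace (8 dequeues):
  [1] u=0 | in [-5,-2] | out [-3,0] | prev ⊥ | push {}
  [2] u=1 | in ⊥ | out [0,5] | ==
  [3] u=2 | in [-6,0] | out [-6,2] | prev [-5,-2] | push {0}
  [4] u=3 | in ⊥ | out [-6,-6] | ==
  [5] u=0 | in [-6,2] | out [-4,4] | prev [-3,0] | push {2}
  [6] u=2 | in [-6,4] | out [-6,6] | prev [-6,2] | push {0}
  [7] u=0 | in [-6,6] | out [-4,6] | prev [-4,4] | push {2}
  [8] u=2 | in [-6,6] | out [-6,6] | ==

Converged values:
  [0] [-4,6]
  [1] [0,5]
  [2] [-6,6]
  [3] [-6,-6]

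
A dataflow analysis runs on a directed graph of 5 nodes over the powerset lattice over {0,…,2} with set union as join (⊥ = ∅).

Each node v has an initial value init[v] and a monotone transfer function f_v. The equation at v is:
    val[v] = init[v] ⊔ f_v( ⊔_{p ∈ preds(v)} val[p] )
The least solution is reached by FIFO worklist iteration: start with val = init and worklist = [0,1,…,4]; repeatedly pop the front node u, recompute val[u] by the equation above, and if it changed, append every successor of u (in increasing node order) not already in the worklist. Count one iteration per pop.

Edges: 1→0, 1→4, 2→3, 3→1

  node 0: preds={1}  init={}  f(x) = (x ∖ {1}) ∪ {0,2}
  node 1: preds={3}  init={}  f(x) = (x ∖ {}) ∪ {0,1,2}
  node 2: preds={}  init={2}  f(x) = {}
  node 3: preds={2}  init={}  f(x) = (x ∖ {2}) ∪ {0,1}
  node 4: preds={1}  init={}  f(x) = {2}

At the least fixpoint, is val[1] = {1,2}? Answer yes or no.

no

Iteration log — 7 steps:
  step 1. node 0  ⊔preds={}  new={0,2}  old={}  +wl: 
  step 2. node 1  ⊔preds={}  new={0,1,2}  old={}  +wl: 0
  step 3. node 2  ⊔preds={}  new={2}  stable
  step 4. node 3  ⊔preds={2}  new={0,1}  old={}  +wl: 1
  step 5. node 4  ⊔preds={0,1,2}  new={2}  old={}  +wl: 
  step 6. node 0  ⊔preds={0,1,2}  new={0,2}  stable
  step 7. node 1  ⊔preds={0,1}  new={0,1,2}  stable

Least fixpoint reached:
  node 0: {0,2}
  node 1: {0,1,2}
  node 2: {2}
  node 3: {0,1}
  node 4: {2}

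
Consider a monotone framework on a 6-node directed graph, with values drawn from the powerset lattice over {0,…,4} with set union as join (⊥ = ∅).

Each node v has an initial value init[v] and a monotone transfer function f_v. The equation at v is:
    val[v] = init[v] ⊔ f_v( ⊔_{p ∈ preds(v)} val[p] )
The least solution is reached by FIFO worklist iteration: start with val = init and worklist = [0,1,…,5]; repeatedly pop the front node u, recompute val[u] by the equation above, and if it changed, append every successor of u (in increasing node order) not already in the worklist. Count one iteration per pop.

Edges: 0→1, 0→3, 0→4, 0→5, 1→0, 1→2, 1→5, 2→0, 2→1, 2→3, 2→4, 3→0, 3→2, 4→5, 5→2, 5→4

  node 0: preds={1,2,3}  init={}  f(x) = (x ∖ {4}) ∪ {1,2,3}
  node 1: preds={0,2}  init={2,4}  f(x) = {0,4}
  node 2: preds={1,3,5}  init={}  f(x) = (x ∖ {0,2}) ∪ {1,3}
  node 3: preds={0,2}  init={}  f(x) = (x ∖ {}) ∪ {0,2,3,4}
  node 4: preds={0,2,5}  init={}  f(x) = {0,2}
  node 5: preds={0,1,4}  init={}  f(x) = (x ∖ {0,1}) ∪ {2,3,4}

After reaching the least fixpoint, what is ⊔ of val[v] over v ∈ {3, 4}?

Trace (12 dequeues):
  [1] u=0 | in {2,4} | out {1,2,3} | prev {} | push {}
  [2] u=1 | in {1,2,3} | out {0,2,4} | prev {2,4} | push {0}
  [3] u=2 | in {0,2,4} | out {1,3,4} | prev {} | push {1}
  [4] u=3 | in {1,2,3,4} | out {0,1,2,3,4} | prev {} | push {2}
  [5] u=4 | in {1,2,3,4} | out {0,2} | prev {} | push {}
  [6] u=5 | in {0,1,2,3,4} | out {2,3,4} | prev {} | push {4}
  [7] u=0 | in {0,1,2,3,4} | out {0,1,2,3} | prev {1,2,3} | push {3,5}
  [8] u=1 | in {0,1,2,3,4} | out {0,2,4} | ==
  [9] u=2 | in {0,1,2,3,4} | out {1,3,4} | ==
  [10] u=4 | in {0,1,2,3,4} | out {0,2} | ==
  [11] u=3 | in {0,1,2,3,4} | out {0,1,2,3,4} | ==
  [12] u=5 | in {0,1,2,3,4} | out {2,3,4} | ==

Converged values:
  [0] {0,1,2,3}
  [1] {0,2,4}
  [2] {1,3,4}
  [3] {0,1,2,3,4}
  [4] {0,2}
  [5] {2,3,4}

{0,1,2,3,4}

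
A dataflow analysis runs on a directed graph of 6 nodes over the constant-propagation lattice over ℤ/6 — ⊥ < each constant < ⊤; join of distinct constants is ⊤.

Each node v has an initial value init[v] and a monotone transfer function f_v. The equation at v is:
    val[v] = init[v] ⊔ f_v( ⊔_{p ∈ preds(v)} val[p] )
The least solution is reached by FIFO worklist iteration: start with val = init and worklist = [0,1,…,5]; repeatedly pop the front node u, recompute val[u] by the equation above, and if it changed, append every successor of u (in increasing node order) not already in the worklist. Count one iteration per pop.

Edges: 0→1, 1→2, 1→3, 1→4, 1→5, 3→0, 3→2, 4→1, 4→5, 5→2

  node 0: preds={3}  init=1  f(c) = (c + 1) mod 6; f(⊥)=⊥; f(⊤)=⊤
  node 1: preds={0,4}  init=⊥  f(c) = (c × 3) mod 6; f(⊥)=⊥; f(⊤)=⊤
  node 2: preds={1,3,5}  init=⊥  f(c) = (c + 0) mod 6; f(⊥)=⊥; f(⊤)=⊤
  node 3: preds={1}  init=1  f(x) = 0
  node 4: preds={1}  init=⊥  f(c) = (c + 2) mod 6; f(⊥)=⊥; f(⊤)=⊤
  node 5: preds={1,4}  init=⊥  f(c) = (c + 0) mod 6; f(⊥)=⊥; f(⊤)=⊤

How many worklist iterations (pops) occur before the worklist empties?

9

Trace (9 dequeues):
  [1] u=0 | in 1 | out ⊤ | prev 1 | push {}
  [2] u=1 | in ⊤ | out ⊤ | prev ⊥ | push {}
  [3] u=2 | in ⊤ | out ⊤ | prev ⊥ | push {}
  [4] u=3 | in ⊤ | out ⊤ | prev 1 | push {0,2}
  [5] u=4 | in ⊤ | out ⊤ | prev ⊥ | push {1}
  [6] u=5 | in ⊤ | out ⊤ | prev ⊥ | push {}
  [7] u=0 | in ⊤ | out ⊤ | ==
  [8] u=2 | in ⊤ | out ⊤ | ==
  [9] u=1 | in ⊤ | out ⊤ | ==

Converged values:
  [0] ⊤
  [1] ⊤
  [2] ⊤
  [3] ⊤
  [4] ⊤
  [5] ⊤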